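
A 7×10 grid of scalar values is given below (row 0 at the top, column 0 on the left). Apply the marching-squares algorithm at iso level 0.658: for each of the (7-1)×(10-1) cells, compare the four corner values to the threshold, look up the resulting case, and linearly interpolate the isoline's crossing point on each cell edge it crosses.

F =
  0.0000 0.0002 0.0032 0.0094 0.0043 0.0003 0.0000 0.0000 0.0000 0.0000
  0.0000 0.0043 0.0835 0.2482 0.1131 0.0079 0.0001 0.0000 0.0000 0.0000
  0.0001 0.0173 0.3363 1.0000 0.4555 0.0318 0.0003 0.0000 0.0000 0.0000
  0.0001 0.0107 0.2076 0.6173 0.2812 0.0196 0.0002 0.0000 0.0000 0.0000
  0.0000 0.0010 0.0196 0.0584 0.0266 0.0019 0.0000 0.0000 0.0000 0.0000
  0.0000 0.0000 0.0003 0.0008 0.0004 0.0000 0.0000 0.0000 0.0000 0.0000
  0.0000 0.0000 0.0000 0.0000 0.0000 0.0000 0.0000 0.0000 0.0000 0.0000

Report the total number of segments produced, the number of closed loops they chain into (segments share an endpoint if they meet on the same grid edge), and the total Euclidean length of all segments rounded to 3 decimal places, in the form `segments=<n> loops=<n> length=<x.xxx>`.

cell (1,2): code 0100 → (1.545,3.000)–(2.000,2.485)
cell (1,3): code 1000 → (2.000,3.628)–(1.545,3.000)
cell (2,2): code 0010 → (2.000,2.485)–(2.894,3.000)
cell (2,3): code 0001 → (2.894,3.000)–(2.000,3.628)
total: 4 segments, chained into 1 closed loop(s), length Σ = 3.586766

segments=4 loops=1 length=3.587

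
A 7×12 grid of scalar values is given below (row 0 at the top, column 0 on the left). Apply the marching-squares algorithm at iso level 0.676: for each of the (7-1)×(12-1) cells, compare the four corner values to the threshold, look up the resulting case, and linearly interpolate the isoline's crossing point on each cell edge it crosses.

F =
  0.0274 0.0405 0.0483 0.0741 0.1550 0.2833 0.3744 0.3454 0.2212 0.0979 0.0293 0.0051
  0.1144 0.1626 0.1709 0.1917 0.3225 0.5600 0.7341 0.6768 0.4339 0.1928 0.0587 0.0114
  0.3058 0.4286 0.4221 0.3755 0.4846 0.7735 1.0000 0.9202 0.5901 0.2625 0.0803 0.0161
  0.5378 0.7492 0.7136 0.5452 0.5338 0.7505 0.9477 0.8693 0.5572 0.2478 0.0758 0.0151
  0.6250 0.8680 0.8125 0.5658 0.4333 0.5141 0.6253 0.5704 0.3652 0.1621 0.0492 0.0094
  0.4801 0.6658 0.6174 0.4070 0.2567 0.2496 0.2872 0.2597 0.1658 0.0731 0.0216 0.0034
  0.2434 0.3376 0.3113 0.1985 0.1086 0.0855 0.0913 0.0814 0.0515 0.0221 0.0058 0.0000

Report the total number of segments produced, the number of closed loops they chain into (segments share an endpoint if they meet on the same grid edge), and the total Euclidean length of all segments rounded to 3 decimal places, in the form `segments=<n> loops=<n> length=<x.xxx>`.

segments=20 loops=2 length=16.558

cell (0,5): code 0100 → (0.838,6.000)–(1.000,5.666)
cell (0,6): code 1100 → (0.998,7.000)–(0.838,6.000)
cell (0,7): code 1000 → (1.000,7.003)–(0.998,7.000)
cell (1,4): code 0100 → (1.543,5.000)–(2.000,4.663)
cell (1,5): code 1110 → (1.000,5.666)–(1.543,5.000)
cell (1,7): code 1001 → (2.000,7.740)–(1.000,7.003)
cell (2,0): code 0100 → (2.772,1.000)–(3.000,0.654)
cell (2,1): code 1100 → (2.871,2.000)–(2.772,1.000)
cell (2,2): code 1000 → (3.000,2.223)–(2.871,2.000)
cell (2,4): code 0110 → (2.000,4.663)–(3.000,4.656)
cell (2,7): code 1001 → (3.000,7.619)–(2.000,7.740)
cell (3,0): code 0110 → (3.000,0.654)–(4.000,0.210)
cell (3,2): code 1001 → (4.000,2.553)–(3.000,2.223)
cell (3,4): code 0010 → (3.000,4.656)–(3.315,5.000)
cell (3,5): code 0011 → (3.315,5.000)–(3.843,6.000)
cell (3,6): code 0011 → (3.843,6.000)–(3.647,7.000)
cell (3,7): code 0001 → (3.647,7.000)–(3.000,7.619)
cell (4,0): code 0010 → (4.000,0.210)–(4.950,1.000)
cell (4,1): code 0011 → (4.950,1.000)–(4.700,2.000)
cell (4,2): code 0001 → (4.700,2.000)–(4.000,2.553)
total: 20 segments, chained into 2 closed loop(s), length Σ = 16.558389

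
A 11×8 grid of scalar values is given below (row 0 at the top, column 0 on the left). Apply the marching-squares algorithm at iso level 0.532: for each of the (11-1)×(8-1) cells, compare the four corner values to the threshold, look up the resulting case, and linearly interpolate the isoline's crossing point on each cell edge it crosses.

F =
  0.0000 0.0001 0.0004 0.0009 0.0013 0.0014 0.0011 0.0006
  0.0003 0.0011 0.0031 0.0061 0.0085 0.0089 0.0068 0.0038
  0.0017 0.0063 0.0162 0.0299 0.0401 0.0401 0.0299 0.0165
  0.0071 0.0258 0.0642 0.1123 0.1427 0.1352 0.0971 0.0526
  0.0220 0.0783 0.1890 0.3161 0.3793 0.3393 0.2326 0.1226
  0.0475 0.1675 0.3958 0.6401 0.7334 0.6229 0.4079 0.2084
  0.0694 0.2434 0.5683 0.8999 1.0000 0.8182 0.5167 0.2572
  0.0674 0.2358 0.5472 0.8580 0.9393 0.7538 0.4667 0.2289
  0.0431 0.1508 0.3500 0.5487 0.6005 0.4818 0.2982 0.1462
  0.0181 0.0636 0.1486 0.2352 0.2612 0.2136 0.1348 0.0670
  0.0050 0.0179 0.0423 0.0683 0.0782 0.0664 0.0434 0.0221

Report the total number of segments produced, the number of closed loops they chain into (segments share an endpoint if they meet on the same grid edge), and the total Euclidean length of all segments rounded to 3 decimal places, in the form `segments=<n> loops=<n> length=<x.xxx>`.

cell (4,2): code 0100 → (4.666,3.000)–(5.000,2.558)
cell (4,3): code 1100 → (4.431,4.000)–(4.666,3.000)
cell (4,4): code 1100 → (4.679,5.000)–(4.431,4.000)
cell (4,5): code 1000 → (5.000,5.423)–(4.679,5.000)
cell (5,1): code 0100 → (5.790,2.000)–(6.000,1.888)
cell (5,2): code 1110 → (5.000,2.558)–(5.790,2.000)
cell (5,5): code 1001 → (6.000,5.949)–(5.000,5.423)
cell (6,1): code 0110 → (6.000,1.888)–(7.000,1.951)
cell (6,5): code 1001 → (7.000,5.773)–(6.000,5.949)
cell (7,1): code 0010 → (7.000,1.951)–(7.077,2.000)
cell (7,2): code 0111 → (7.077,2.000)–(8.000,2.916)
cell (7,4): code 1011 → (8.000,4.577)–(7.815,5.000)
cell (7,5): code 0001 → (7.815,5.000)–(7.000,5.773)
cell (8,2): code 0010 → (8.000,2.916)–(8.053,3.000)
cell (8,3): code 0011 → (8.053,3.000)–(8.202,4.000)
cell (8,4): code 0001 → (8.202,4.000)–(8.000,4.577)
total: 16 segments, chained into 1 closed loop(s), length Σ = 12.192866

segments=16 loops=1 length=12.193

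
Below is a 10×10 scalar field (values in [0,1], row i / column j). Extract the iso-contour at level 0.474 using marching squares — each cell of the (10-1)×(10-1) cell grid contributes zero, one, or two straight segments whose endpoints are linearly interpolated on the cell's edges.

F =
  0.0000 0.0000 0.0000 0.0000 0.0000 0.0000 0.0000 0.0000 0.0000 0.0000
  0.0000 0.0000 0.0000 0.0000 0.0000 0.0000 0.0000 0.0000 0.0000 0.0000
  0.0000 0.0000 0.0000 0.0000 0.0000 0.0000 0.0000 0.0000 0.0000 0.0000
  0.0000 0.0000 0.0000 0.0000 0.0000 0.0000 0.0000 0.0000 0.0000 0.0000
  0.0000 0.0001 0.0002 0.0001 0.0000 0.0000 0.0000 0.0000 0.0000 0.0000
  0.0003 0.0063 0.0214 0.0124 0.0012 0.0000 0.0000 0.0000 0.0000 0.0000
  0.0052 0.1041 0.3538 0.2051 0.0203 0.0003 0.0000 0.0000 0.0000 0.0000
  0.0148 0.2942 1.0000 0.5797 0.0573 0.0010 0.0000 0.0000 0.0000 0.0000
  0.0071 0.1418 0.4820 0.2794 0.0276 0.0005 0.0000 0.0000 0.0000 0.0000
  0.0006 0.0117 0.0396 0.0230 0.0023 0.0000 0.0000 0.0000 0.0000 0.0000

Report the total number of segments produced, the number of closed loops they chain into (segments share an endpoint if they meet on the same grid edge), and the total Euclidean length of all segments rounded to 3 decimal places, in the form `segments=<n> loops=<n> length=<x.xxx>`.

segments=8 loops=1 length=5.454

cell (6,1): code 0100 → (6.186,2.000)–(7.000,1.255)
cell (6,2): code 1100 → (6.718,3.000)–(6.186,2.000)
cell (6,3): code 1000 → (7.000,3.202)–(6.718,3.000)
cell (7,1): code 0110 → (7.000,1.255)–(8.000,1.976)
cell (7,2): code 1011 → (8.000,2.039)–(7.352,3.000)
cell (7,3): code 0001 → (7.352,3.000)–(7.000,3.202)
cell (8,1): code 0010 → (8.000,1.976)–(8.018,2.000)
cell (8,2): code 0001 → (8.018,2.000)–(8.000,2.039)
total: 8 segments, chained into 1 closed loop(s), length Σ = 5.454467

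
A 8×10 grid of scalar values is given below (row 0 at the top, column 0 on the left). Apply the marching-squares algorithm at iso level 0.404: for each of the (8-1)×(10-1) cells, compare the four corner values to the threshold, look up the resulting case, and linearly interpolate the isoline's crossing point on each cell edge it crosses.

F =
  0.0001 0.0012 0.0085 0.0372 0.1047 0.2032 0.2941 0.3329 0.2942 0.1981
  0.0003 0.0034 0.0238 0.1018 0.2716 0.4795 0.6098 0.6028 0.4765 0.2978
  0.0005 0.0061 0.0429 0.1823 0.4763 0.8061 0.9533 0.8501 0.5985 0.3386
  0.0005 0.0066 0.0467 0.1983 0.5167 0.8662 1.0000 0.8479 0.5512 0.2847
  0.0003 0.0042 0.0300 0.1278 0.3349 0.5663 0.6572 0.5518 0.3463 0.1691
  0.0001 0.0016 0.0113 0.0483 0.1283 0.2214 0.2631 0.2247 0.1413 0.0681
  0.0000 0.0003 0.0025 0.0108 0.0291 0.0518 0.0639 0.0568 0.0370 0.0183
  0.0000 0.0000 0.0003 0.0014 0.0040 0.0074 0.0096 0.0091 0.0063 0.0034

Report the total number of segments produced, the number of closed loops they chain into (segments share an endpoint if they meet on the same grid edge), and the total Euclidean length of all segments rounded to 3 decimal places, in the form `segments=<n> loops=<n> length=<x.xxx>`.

cell (0,4): code 0100 → (0.727,5.000)–(1.000,4.637)
cell (0,5): code 1100 → (0.348,6.000)–(0.727,5.000)
cell (0,6): code 1100 → (0.263,7.000)–(0.348,6.000)
cell (0,7): code 1100 → (0.602,8.000)–(0.263,7.000)
cell (0,8): code 1000 → (1.000,8.406)–(0.602,8.000)
cell (1,3): code 0100 → (1.647,4.000)–(2.000,3.754)
cell (1,4): code 1110 → (1.000,4.637)–(1.647,4.000)
cell (1,8): code 1001 → (2.000,8.748)–(1.000,8.406)
cell (2,3): code 0110 → (2.000,3.754)–(3.000,3.646)
cell (2,8): code 1001 → (3.000,8.552)–(2.000,8.748)
cell (3,3): code 0010 → (3.000,3.646)–(3.620,4.000)
cell (3,4): code 0111 → (3.620,4.000)–(4.000,4.299)
cell (3,7): code 1011 → (4.000,7.719)–(3.718,8.000)
cell (3,8): code 0001 → (3.718,8.000)–(3.000,8.552)
cell (4,4): code 0010 → (4.000,4.299)–(4.471,5.000)
cell (4,5): code 0011 → (4.471,5.000)–(4.642,6.000)
cell (4,6): code 0011 → (4.642,6.000)–(4.452,7.000)
cell (4,7): code 0001 → (4.452,7.000)–(4.000,7.719)
total: 18 segments, chained into 1 closed loop(s), length Σ = 14.799057

segments=18 loops=1 length=14.799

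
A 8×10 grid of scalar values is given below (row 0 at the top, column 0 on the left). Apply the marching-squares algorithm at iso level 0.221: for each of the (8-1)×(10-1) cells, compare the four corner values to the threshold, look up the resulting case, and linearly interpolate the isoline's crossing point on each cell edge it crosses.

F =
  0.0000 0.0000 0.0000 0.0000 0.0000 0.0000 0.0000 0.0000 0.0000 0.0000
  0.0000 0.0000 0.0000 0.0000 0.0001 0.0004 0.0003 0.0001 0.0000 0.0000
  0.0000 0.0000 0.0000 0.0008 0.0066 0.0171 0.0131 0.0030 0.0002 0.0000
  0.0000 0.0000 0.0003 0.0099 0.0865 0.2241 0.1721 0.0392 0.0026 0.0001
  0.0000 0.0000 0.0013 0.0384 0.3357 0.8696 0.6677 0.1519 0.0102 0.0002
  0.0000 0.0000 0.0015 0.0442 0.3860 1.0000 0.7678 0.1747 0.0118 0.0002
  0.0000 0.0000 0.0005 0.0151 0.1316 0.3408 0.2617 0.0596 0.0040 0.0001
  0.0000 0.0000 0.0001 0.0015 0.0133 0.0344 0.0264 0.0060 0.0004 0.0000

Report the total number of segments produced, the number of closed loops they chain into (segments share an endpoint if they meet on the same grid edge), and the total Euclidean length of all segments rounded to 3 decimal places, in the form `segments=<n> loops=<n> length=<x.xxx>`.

segments=14 loops=1 length=10.584

cell (2,4): code 0100 → (2.985,5.000)–(3.000,4.977)
cell (2,5): code 1000 → (3.000,5.060)–(2.985,5.000)
cell (3,3): code 0100 → (3.540,4.000)–(4.000,3.614)
cell (3,4): code 1110 → (3.000,4.977)–(3.540,4.000)
cell (3,5): code 1101 → (3.099,6.000)–(3.000,5.060)
cell (3,6): code 1000 → (4.000,6.866)–(3.099,6.000)
cell (4,3): code 0110 → (4.000,3.614)–(5.000,3.517)
cell (4,6): code 1001 → (5.000,6.922)–(4.000,6.866)
cell (5,3): code 0010 → (5.000,3.517)–(5.649,4.000)
cell (5,4): code 0111 → (5.649,4.000)–(6.000,4.427)
cell (5,6): code 1001 → (6.000,6.201)–(5.000,6.922)
cell (6,4): code 0010 → (6.000,4.427)–(6.391,5.000)
cell (6,5): code 0011 → (6.391,5.000)–(6.173,6.000)
cell (6,6): code 0001 → (6.173,6.000)–(6.000,6.201)
total: 14 segments, chained into 1 closed loop(s), length Σ = 10.584158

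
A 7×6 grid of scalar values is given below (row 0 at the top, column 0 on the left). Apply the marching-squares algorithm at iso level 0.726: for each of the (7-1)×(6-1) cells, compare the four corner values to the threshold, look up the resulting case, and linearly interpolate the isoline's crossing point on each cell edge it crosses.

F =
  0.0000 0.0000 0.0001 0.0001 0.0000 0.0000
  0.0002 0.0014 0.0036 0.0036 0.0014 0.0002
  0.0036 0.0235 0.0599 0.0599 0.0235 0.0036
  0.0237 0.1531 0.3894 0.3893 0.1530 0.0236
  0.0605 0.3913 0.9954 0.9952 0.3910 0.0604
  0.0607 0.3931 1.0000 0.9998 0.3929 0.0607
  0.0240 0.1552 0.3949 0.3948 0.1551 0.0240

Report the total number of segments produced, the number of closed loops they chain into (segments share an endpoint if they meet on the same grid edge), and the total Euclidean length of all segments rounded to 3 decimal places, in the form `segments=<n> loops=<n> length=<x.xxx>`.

segments=8 loops=1 length=6.537

cell (3,1): code 0100 → (3.555,2.000)–(4.000,1.554)
cell (3,2): code 1100 → (3.556,3.000)–(3.555,2.000)
cell (3,3): code 1000 → (4.000,3.446)–(3.556,3.000)
cell (4,1): code 0110 → (4.000,1.554)–(5.000,1.549)
cell (4,3): code 1001 → (5.000,3.451)–(4.000,3.446)
cell (5,1): code 0010 → (5.000,1.549)–(5.453,2.000)
cell (5,2): code 0011 → (5.453,2.000)–(5.453,3.000)
cell (5,3): code 0001 → (5.453,3.000)–(5.000,3.451)
total: 8 segments, chained into 1 closed loop(s), length Σ = 6.537382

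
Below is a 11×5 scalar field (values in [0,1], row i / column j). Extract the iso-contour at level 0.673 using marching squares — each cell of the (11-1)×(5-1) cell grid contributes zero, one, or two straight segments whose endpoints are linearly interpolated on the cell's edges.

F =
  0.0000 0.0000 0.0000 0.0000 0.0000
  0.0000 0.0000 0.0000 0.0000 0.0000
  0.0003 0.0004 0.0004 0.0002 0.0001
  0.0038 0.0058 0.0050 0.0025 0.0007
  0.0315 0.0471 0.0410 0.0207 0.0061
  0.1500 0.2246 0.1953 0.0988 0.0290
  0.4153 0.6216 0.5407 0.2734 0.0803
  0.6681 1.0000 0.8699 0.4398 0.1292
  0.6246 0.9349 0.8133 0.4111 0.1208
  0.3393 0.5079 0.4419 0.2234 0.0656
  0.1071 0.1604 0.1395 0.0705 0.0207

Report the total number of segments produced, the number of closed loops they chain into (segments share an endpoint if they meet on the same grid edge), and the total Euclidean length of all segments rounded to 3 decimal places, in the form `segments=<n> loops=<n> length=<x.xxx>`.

cell (6,0): code 0100 → (6.136,1.000)–(7.000,0.015)
cell (6,1): code 1100 → (6.402,2.000)–(6.136,1.000)
cell (6,2): code 1000 → (7.000,2.458)–(6.402,2.000)
cell (7,0): code 0110 → (7.000,0.015)–(8.000,0.156)
cell (7,2): code 1001 → (8.000,2.349)–(7.000,2.458)
cell (8,0): code 0010 → (8.000,0.156)–(8.613,1.000)
cell (8,1): code 0011 → (8.613,1.000)–(8.378,2.000)
cell (8,2): code 0001 → (8.378,2.000)–(8.000,2.349)
total: 8 segments, chained into 1 closed loop(s), length Σ = 7.699267

segments=8 loops=1 length=7.699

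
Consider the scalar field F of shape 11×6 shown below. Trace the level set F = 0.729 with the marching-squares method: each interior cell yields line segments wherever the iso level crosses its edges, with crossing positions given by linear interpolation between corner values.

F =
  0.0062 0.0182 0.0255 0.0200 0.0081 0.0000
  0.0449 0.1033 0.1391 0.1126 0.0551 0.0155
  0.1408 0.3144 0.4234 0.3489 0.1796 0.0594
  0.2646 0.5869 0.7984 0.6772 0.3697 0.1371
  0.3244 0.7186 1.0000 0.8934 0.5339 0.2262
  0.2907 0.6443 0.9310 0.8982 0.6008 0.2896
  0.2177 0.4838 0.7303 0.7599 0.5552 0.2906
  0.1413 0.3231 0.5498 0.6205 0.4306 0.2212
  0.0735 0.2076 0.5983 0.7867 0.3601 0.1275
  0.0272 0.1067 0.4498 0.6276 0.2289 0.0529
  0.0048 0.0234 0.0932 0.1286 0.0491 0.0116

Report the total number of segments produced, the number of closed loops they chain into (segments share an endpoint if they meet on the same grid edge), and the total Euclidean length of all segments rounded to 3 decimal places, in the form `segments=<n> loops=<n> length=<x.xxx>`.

cell (2,1): code 0100 → (2.815,2.000)–(3.000,1.672)
cell (2,2): code 1000 → (3.000,2.573)–(2.815,2.000)
cell (3,1): code 0110 → (3.000,1.672)–(4.000,1.037)
cell (3,2): code 1101 → (3.240,3.000)–(3.000,2.573)
cell (3,3): code 1000 → (4.000,3.457)–(3.240,3.000)
cell (4,1): code 0110 → (4.000,1.037)–(5.000,1.295)
cell (4,3): code 1001 → (5.000,3.569)–(4.000,3.457)
cell (5,1): code 0110 → (5.000,1.295)–(6.000,1.995)
cell (5,3): code 1001 → (6.000,3.151)–(5.000,3.569)
cell (6,1): code 0010 → (6.000,1.995)–(6.007,2.000)
cell (6,2): code 0011 → (6.007,2.000)–(6.222,3.000)
cell (6,3): code 0001 → (6.222,3.000)–(6.000,3.151)
cell (7,2): code 0100 → (7.653,3.000)–(8.000,2.694)
cell (7,3): code 1000 → (8.000,3.135)–(7.653,3.000)
cell (8,2): code 0010 → (8.000,2.694)–(8.363,3.000)
cell (8,3): code 0001 → (8.363,3.000)–(8.000,3.135)
total: 16 segments, chained into 2 closed loop(s), length Σ = 10.880620

segments=16 loops=2 length=10.881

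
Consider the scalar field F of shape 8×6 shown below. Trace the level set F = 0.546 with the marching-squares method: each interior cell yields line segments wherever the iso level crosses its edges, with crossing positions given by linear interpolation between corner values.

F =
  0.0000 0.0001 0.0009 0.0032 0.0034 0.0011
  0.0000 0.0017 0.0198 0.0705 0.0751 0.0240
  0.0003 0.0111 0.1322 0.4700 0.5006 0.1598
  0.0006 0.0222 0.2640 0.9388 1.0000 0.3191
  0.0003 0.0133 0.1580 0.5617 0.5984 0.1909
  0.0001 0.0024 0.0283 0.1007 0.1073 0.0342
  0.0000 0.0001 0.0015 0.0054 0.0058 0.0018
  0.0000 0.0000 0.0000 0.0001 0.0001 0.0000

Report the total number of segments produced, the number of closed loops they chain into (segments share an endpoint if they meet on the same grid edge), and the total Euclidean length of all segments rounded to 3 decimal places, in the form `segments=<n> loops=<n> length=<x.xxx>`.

segments=8 loops=1 length=6.645

cell (2,2): code 0100 → (2.162,3.000)–(3.000,2.418)
cell (2,3): code 1100 → (2.091,4.000)–(2.162,3.000)
cell (2,4): code 1000 → (3.000,4.667)–(2.091,4.000)
cell (3,2): code 0110 → (3.000,2.418)–(4.000,2.961)
cell (3,4): code 1001 → (4.000,4.129)–(3.000,4.667)
cell (4,2): code 0010 → (4.000,2.961)–(4.034,3.000)
cell (4,3): code 0011 → (4.034,3.000)–(4.107,4.000)
cell (4,4): code 0001 → (4.107,4.000)–(4.000,4.129)
total: 8 segments, chained into 1 closed loop(s), length Σ = 6.645222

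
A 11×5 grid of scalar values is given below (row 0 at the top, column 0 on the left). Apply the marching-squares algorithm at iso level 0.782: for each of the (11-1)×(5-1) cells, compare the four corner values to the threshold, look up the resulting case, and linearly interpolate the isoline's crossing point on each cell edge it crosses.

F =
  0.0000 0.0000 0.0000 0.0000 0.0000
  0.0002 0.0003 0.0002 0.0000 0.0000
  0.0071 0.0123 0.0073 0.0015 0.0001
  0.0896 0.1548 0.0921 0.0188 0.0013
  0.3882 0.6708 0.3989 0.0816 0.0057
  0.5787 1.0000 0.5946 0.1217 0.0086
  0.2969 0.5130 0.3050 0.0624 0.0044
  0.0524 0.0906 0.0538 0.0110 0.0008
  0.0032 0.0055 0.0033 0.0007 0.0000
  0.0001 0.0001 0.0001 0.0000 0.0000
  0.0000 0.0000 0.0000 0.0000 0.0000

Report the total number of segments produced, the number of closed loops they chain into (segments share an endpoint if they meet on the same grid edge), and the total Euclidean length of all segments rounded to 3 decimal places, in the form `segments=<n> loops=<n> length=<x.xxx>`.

cell (4,0): code 0100 → (4.338,1.000)–(5.000,0.483)
cell (4,1): code 1000 → (5.000,1.538)–(4.338,1.000)
cell (5,0): code 0010 → (5.000,0.483)–(5.448,1.000)
cell (5,1): code 0001 → (5.448,1.000)–(5.000,1.538)
total: 4 segments, chained into 1 closed loop(s), length Σ = 3.077324

segments=4 loops=1 length=3.077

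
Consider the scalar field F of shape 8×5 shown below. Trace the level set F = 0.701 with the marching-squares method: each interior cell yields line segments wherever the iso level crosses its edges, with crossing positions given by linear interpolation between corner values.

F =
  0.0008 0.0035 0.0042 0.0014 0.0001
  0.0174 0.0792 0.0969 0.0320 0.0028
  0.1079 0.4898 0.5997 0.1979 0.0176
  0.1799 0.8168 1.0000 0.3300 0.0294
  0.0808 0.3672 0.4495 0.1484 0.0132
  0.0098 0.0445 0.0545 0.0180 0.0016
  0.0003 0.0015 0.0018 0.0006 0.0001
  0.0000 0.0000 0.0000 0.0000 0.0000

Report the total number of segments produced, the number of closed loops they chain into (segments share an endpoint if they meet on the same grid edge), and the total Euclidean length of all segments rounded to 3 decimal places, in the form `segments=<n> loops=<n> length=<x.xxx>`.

cell (2,0): code 0100 → (2.646,1.000)–(3.000,0.818)
cell (2,1): code 1100 → (2.253,2.000)–(2.646,1.000)
cell (2,2): code 1000 → (3.000,2.446)–(2.253,2.000)
cell (3,0): code 0010 → (3.000,0.818)–(3.258,1.000)
cell (3,1): code 0011 → (3.258,1.000)–(3.543,2.000)
cell (3,2): code 0001 → (3.543,2.000)–(3.000,2.446)
total: 6 segments, chained into 1 closed loop(s), length Σ = 4.400776

segments=6 loops=1 length=4.401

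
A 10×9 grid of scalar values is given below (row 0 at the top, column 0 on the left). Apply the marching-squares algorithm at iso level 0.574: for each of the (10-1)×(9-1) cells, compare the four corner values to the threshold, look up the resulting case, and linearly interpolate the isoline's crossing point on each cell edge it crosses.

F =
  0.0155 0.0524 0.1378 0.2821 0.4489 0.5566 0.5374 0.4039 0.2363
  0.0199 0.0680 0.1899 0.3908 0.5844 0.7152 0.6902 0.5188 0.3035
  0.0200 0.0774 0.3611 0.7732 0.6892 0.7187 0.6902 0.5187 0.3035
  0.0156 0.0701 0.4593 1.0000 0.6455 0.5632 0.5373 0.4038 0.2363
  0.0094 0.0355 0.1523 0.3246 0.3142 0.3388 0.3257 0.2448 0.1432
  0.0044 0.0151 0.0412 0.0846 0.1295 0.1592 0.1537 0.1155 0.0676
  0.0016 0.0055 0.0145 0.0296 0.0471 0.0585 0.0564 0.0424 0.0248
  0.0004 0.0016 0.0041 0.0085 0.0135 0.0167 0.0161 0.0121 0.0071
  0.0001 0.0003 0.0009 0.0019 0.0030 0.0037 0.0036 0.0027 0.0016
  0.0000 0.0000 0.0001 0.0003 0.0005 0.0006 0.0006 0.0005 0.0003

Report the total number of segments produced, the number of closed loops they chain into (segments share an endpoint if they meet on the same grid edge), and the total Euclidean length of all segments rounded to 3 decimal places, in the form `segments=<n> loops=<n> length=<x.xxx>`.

cell (0,3): code 0100 → (0.923,4.000)–(1.000,3.946)
cell (0,4): code 1100 → (0.110,5.000)–(0.923,4.000)
cell (0,5): code 1100 → (0.240,6.000)–(0.110,5.000)
cell (0,6): code 1000 → (1.000,6.678)–(0.240,6.000)
cell (1,2): code 0100 → (1.479,3.000)–(2.000,2.517)
cell (1,3): code 1110 → (1.000,3.946)–(1.479,3.000)
cell (1,6): code 1001 → (2.000,6.678)–(1.000,6.678)
cell (2,2): code 0110 → (2.000,2.517)–(3.000,2.212)
cell (2,4): code 1011 → (3.000,4.869)–(2.931,5.000)
cell (2,5): code 0011 → (2.931,5.000)–(2.760,6.000)
cell (2,6): code 0001 → (2.760,6.000)–(2.000,6.678)
cell (3,2): code 0010 → (3.000,2.212)–(3.631,3.000)
cell (3,3): code 0011 → (3.631,3.000)–(3.216,4.000)
cell (3,4): code 0001 → (3.216,4.000)–(3.000,4.869)
total: 14 segments, chained into 1 closed loop(s), length Σ = 12.394753

segments=14 loops=1 length=12.395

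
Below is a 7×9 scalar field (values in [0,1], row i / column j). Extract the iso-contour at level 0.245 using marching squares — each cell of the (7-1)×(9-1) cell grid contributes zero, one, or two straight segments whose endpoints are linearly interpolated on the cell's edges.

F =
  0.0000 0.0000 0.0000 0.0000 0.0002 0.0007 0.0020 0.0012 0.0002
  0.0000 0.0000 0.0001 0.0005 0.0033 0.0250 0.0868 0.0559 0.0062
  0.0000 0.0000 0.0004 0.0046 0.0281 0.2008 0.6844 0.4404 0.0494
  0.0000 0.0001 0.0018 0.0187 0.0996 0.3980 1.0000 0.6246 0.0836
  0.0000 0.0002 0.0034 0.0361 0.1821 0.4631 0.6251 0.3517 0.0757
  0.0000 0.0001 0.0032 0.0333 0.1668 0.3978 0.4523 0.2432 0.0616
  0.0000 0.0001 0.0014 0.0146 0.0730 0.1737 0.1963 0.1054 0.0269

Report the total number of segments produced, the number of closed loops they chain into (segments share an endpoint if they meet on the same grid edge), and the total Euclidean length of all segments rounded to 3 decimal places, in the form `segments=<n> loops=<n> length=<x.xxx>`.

cell (1,5): code 0100 → (1.265,6.000)–(2.000,5.091)
cell (1,6): code 1100 → (1.492,7.000)–(1.265,6.000)
cell (1,7): code 1000 → (2.000,7.500)–(1.492,7.000)
cell (2,4): code 0100 → (2.224,5.000)–(3.000,4.487)
cell (2,5): code 1110 → (2.000,5.091)–(2.224,5.000)
cell (2,7): code 1001 → (3.000,7.702)–(2.000,7.500)
cell (3,4): code 0110 → (3.000,4.487)–(4.000,4.224)
cell (3,7): code 1001 → (4.000,7.387)–(3.000,7.702)
cell (4,4): code 0110 → (4.000,4.224)–(5.000,4.339)
cell (4,6): code 1011 → (5.000,6.991)–(4.983,7.000)
cell (4,7): code 0001 → (4.983,7.000)–(4.000,7.387)
cell (5,4): code 0010 → (5.000,4.339)–(5.682,5.000)
cell (5,5): code 0011 → (5.682,5.000)–(5.810,6.000)
cell (5,6): code 0001 → (5.810,6.000)–(5.000,6.991)
total: 14 segments, chained into 1 closed loop(s), length Σ = 12.501940

segments=14 loops=1 length=12.502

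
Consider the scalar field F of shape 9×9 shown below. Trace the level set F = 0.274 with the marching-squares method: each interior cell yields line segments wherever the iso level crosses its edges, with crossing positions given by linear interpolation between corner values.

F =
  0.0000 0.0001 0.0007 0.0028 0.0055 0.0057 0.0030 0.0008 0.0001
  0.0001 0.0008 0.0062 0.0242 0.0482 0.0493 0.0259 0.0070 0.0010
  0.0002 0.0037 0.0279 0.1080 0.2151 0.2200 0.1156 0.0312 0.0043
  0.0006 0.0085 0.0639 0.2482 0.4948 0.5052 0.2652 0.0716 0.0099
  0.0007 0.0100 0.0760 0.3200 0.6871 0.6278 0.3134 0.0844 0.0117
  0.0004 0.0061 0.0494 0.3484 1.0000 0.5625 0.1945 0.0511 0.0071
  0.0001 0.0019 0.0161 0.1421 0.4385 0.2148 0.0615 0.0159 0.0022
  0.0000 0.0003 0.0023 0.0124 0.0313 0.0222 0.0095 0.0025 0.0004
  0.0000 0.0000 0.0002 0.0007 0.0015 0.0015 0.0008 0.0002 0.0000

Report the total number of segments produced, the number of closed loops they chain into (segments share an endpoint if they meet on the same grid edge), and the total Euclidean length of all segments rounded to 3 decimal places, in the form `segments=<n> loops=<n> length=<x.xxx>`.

cell (2,3): code 0100 → (2.211,4.000)–(3.000,3.105)
cell (2,4): code 1100 → (2.189,5.000)–(2.211,4.000)
cell (2,5): code 1000 → (3.000,5.963)–(2.189,5.000)
cell (3,2): code 0100 → (3.359,3.000)–(4.000,2.811)
cell (3,3): code 1110 → (3.000,3.105)–(3.359,3.000)
cell (3,5): code 1101 → (3.183,6.000)–(3.000,5.963)
cell (3,6): code 1000 → (4.000,6.172)–(3.183,6.000)
cell (4,2): code 0110 → (4.000,2.811)–(5.000,2.751)
cell (4,5): code 1011 → (5.000,5.784)–(4.331,6.000)
cell (4,6): code 0001 → (4.331,6.000)–(4.000,6.172)
cell (5,2): code 0010 → (5.000,2.751)–(5.361,3.000)
cell (5,3): code 0111 → (5.361,3.000)–(6.000,3.445)
cell (5,4): code 1011 → (6.000,4.735)–(5.830,5.000)
cell (5,5): code 0001 → (5.830,5.000)–(5.000,5.784)
cell (6,3): code 0010 → (6.000,3.445)–(6.404,4.000)
cell (6,4): code 0001 → (6.404,4.000)–(6.000,4.735)
total: 16 segments, chained into 1 closed loop(s), length Σ = 11.793247

segments=16 loops=1 length=11.793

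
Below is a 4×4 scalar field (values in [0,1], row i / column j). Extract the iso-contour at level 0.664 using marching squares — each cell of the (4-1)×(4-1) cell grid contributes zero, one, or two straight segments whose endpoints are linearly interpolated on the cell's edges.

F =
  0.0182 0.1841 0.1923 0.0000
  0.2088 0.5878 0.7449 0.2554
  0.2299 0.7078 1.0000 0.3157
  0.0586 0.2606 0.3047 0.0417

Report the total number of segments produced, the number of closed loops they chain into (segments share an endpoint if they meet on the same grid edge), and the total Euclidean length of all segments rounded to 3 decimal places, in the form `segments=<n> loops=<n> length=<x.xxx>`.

cell (0,1): code 0100 → (0.854,2.000)–(1.000,1.485)
cell (0,2): code 1000 → (1.000,2.165)–(0.854,2.000)
cell (1,0): code 0100 → (1.635,1.000)–(2.000,0.908)
cell (1,1): code 1110 → (1.000,1.485)–(1.635,1.000)
cell (1,2): code 1001 → (2.000,2.491)–(1.000,2.165)
cell (2,0): code 0010 → (2.000,0.908)–(2.098,1.000)
cell (2,1): code 0011 → (2.098,1.000)–(2.483,2.000)
cell (2,2): code 0001 → (2.483,2.000)–(2.000,2.491)
total: 8 segments, chained into 1 closed loop(s), length Σ = 4.877979

segments=8 loops=1 length=4.878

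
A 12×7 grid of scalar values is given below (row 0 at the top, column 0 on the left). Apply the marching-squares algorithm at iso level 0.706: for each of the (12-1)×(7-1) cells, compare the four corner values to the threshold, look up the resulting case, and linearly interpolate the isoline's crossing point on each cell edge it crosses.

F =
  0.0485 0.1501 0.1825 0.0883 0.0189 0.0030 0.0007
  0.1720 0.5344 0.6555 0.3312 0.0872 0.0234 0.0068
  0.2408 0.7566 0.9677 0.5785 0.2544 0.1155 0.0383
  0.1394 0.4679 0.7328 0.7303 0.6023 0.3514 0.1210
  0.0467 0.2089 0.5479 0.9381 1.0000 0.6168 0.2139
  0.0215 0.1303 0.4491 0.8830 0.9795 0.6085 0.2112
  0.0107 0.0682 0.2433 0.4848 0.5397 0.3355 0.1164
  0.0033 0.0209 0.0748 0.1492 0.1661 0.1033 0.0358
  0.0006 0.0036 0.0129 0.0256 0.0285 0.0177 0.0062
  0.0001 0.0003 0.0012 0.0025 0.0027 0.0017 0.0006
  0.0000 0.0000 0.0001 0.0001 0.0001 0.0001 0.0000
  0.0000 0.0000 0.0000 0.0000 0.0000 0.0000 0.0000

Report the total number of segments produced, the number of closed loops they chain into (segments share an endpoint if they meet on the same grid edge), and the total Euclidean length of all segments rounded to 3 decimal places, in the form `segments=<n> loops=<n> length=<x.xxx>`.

cell (1,0): code 0100 → (1.772,1.000)–(2.000,0.902)
cell (1,1): code 1100 → (1.162,2.000)–(1.772,1.000)
cell (1,2): code 1000 → (2.000,2.672)–(1.162,2.000)
cell (2,0): code 0010 → (2.000,0.902)–(2.175,1.000)
cell (2,1): code 0111 → (2.175,1.000)–(3.000,1.899)
cell (2,2): code 1101 → (2.840,3.000)–(2.000,2.672)
cell (2,3): code 1000 → (3.000,3.190)–(2.840,3.000)
cell (3,1): code 0010 → (3.000,1.899)–(3.145,2.000)
cell (3,2): code 0111 → (3.145,2.000)–(4.000,2.405)
cell (3,3): code 1101 → (3.261,4.000)–(3.000,3.190)
cell (3,4): code 1000 → (4.000,4.767)–(3.261,4.000)
cell (4,2): code 0110 → (4.000,2.405)–(5.000,2.592)
cell (4,4): code 1001 → (5.000,4.737)–(4.000,4.767)
cell (5,2): code 0010 → (5.000,2.592)–(5.445,3.000)
cell (5,3): code 0011 → (5.445,3.000)–(5.622,4.000)
cell (5,4): code 0001 → (5.622,4.000)–(5.000,4.737)
total: 16 segments, chained into 1 closed loop(s), length Σ = 12.705407

segments=16 loops=1 length=12.705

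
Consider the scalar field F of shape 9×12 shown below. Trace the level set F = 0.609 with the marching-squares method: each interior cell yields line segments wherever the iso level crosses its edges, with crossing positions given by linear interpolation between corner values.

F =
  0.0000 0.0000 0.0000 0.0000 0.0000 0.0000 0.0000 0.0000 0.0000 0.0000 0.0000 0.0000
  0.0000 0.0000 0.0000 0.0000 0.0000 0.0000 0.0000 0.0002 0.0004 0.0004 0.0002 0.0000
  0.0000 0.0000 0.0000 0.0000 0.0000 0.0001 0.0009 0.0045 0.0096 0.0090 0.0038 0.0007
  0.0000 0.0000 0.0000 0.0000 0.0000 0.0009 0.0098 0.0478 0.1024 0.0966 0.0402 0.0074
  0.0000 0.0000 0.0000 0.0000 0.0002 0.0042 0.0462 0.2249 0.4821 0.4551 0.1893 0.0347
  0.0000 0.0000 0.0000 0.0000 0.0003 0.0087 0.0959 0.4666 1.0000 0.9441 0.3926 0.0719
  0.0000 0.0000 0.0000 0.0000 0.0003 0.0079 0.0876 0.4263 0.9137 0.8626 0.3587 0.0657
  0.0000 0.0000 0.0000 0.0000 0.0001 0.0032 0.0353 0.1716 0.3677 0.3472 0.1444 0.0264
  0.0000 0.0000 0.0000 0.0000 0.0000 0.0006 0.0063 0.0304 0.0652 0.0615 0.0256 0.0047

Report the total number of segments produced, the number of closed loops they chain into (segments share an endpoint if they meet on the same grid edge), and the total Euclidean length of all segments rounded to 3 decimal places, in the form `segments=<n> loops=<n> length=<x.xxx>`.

segments=8 loops=1 length=7.526

cell (4,7): code 0100 → (4.245,8.000)–(5.000,7.267)
cell (4,8): code 1100 → (4.315,9.000)–(4.245,8.000)
cell (4,9): code 1000 → (5.000,9.608)–(4.315,9.000)
cell (5,7): code 0110 → (5.000,7.267)–(6.000,7.375)
cell (5,9): code 1001 → (6.000,9.503)–(5.000,9.608)
cell (6,7): code 0010 → (6.000,7.375)–(6.558,8.000)
cell (6,8): code 0011 → (6.558,8.000)–(6.492,9.000)
cell (6,9): code 0001 → (6.492,9.000)–(6.000,9.503)
total: 8 segments, chained into 1 closed loop(s), length Σ = 7.525830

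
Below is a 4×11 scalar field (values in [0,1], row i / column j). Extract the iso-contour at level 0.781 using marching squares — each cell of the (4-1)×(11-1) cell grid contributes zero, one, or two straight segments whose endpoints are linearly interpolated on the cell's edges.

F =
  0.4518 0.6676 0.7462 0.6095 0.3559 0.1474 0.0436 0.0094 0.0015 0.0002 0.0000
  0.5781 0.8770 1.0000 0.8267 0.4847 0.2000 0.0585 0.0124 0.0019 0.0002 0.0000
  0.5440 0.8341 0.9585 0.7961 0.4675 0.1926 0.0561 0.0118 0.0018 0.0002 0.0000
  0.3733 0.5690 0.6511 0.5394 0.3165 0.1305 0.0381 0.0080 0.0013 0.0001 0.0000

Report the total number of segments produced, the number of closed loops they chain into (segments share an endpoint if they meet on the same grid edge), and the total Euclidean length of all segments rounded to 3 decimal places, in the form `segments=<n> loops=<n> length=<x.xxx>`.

segments=10 loops=1 length=7.636

cell (0,0): code 0100 → (0.542,1.000)–(1.000,0.679)
cell (0,1): code 1100 → (0.137,2.000)–(0.542,1.000)
cell (0,2): code 1100 → (0.790,3.000)–(0.137,2.000)
cell (0,3): code 1000 → (1.000,3.134)–(0.790,3.000)
cell (1,0): code 0110 → (1.000,0.679)–(2.000,0.817)
cell (1,3): code 1001 → (2.000,3.046)–(1.000,3.134)
cell (2,0): code 0010 → (2.000,0.817)–(2.200,1.000)
cell (2,1): code 0011 → (2.200,1.000)–(2.577,2.000)
cell (2,2): code 0011 → (2.577,2.000)–(2.059,3.000)
cell (2,3): code 0001 → (2.059,3.000)–(2.000,3.046)
total: 10 segments, chained into 1 closed loop(s), length Σ = 7.636277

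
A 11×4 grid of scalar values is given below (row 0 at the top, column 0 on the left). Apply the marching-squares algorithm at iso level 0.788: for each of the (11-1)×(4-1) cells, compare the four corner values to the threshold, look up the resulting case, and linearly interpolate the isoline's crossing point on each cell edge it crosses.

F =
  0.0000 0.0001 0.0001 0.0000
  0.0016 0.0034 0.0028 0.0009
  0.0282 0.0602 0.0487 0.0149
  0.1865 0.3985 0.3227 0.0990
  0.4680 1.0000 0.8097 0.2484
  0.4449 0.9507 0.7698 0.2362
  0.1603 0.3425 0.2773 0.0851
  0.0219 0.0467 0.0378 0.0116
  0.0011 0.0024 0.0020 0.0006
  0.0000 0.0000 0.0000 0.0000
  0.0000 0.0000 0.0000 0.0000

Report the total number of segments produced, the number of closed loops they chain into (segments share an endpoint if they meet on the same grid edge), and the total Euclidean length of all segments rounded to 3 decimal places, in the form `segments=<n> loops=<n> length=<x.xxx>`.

segments=8 loops=1 length=5.009

cell (3,0): code 0100 → (3.648,1.000)–(4.000,0.602)
cell (3,1): code 1100 → (3.955,2.000)–(3.648,1.000)
cell (3,2): code 1000 → (4.000,2.039)–(3.955,2.000)
cell (4,0): code 0110 → (4.000,0.602)–(5.000,0.678)
cell (4,1): code 1011 → (5.000,1.899)–(4.544,2.000)
cell (4,2): code 0001 → (4.544,2.000)–(4.000,2.039)
cell (5,0): code 0010 → (5.000,0.678)–(5.268,1.000)
cell (5,1): code 0001 → (5.268,1.000)–(5.000,1.899)
total: 8 segments, chained into 1 closed loop(s), length Σ = 5.009301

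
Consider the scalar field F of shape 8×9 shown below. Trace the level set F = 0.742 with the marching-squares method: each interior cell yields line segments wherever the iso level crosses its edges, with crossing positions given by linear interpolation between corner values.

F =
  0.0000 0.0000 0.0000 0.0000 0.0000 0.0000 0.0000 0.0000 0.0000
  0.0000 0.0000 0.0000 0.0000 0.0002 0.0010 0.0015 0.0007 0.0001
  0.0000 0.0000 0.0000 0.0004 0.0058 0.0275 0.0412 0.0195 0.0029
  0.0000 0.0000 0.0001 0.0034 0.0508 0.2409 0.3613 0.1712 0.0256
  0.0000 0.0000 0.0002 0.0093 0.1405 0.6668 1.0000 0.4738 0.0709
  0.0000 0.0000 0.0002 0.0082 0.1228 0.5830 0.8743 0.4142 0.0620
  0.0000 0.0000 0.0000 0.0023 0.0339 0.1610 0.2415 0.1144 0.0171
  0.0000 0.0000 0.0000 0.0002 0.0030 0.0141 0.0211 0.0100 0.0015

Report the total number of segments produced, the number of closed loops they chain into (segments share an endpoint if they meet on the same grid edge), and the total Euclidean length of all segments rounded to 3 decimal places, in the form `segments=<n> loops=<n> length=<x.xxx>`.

cell (3,5): code 0100 → (3.596,6.000)–(4.000,5.226)
cell (3,6): code 1000 → (4.000,6.490)–(3.596,6.000)
cell (4,5): code 0110 → (4.000,5.226)–(5.000,5.546)
cell (4,6): code 1001 → (5.000,6.288)–(4.000,6.490)
cell (5,5): code 0010 → (5.000,5.546)–(5.209,6.000)
cell (5,6): code 0001 → (5.209,6.000)–(5.000,6.288)
total: 6 segments, chained into 1 closed loop(s), length Σ = 4.434461

segments=6 loops=1 length=4.434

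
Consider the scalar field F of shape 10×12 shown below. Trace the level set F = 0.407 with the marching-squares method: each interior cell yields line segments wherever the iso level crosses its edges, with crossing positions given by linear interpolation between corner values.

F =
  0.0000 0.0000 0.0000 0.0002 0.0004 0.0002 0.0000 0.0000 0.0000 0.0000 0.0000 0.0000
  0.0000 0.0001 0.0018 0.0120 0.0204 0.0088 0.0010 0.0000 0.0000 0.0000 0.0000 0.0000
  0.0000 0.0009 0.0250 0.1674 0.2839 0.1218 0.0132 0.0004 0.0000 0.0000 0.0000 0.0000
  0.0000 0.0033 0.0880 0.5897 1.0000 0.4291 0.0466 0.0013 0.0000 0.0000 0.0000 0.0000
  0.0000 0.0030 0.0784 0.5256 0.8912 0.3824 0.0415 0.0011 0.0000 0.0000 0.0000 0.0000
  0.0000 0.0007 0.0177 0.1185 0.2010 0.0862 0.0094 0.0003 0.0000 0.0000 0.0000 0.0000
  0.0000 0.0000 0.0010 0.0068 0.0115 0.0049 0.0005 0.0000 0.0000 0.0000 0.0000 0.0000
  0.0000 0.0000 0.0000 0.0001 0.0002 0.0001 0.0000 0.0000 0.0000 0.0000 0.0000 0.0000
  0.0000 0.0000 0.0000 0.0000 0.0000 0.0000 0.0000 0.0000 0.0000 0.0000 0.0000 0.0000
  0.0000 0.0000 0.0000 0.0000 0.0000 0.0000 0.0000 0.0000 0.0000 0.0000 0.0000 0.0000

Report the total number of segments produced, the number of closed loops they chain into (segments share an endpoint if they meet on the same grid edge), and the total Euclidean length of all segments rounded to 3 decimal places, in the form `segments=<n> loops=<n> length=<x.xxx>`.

segments=10 loops=1 length=7.655

cell (2,2): code 0100 → (2.567,3.000)–(3.000,2.636)
cell (2,3): code 1100 → (2.172,4.000)–(2.567,3.000)
cell (2,4): code 1100 → (2.928,5.000)–(2.172,4.000)
cell (2,5): code 1000 → (3.000,5.058)–(2.928,5.000)
cell (3,2): code 0110 → (3.000,2.636)–(4.000,2.735)
cell (3,4): code 1011 → (4.000,4.952)–(3.473,5.000)
cell (3,5): code 0001 → (3.473,5.000)–(3.000,5.058)
cell (4,2): code 0010 → (4.000,2.735)–(4.291,3.000)
cell (4,3): code 0011 → (4.291,3.000)–(4.702,4.000)
cell (4,4): code 0001 → (4.702,4.000)–(4.000,4.952)
total: 10 segments, chained into 1 closed loop(s), length Σ = 7.654543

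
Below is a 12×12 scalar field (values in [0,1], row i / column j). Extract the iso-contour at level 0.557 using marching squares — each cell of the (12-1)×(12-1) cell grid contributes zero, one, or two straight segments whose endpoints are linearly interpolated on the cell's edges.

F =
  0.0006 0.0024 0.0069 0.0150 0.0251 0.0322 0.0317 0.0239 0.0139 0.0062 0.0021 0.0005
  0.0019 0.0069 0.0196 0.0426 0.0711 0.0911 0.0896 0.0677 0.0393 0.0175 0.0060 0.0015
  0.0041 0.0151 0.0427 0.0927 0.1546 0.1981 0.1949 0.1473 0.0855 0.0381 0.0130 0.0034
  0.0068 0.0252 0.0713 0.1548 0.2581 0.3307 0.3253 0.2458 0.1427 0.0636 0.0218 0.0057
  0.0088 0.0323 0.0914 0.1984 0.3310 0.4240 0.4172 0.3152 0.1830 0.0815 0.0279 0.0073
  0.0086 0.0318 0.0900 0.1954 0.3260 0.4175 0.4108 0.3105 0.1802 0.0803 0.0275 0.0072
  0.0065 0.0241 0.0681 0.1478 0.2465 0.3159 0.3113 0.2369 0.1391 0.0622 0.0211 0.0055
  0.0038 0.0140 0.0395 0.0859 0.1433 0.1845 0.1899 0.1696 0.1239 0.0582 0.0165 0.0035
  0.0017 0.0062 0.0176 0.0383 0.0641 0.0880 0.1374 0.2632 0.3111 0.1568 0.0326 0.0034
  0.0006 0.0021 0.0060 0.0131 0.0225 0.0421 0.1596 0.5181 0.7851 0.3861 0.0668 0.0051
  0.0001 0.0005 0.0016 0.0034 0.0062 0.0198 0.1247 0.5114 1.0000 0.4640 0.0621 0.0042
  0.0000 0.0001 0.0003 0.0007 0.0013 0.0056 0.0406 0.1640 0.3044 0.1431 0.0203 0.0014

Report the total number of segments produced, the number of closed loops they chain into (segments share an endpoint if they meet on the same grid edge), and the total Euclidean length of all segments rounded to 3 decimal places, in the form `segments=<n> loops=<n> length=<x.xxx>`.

segments=6 loops=1 length=5.912

cell (8,7): code 0100 → (8.519,8.000)–(9.000,7.146)
cell (8,8): code 1000 → (9.000,8.572)–(8.519,8.000)
cell (9,7): code 0110 → (9.000,7.146)–(10.000,7.093)
cell (9,8): code 1001 → (10.000,8.826)–(9.000,8.572)
cell (10,7): code 0010 → (10.000,7.093)–(10.637,8.000)
cell (10,8): code 0001 → (10.637,8.000)–(10.000,8.826)
total: 6 segments, chained into 1 closed loop(s), length Σ = 5.912491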